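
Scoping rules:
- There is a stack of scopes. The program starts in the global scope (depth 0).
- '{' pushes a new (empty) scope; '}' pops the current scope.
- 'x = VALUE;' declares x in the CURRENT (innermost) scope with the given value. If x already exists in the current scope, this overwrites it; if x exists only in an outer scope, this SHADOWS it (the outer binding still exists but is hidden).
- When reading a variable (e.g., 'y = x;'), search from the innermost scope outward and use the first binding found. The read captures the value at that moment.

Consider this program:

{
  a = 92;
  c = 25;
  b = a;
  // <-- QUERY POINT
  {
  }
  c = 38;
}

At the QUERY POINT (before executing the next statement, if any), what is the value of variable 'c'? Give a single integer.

Step 1: enter scope (depth=1)
Step 2: declare a=92 at depth 1
Step 3: declare c=25 at depth 1
Step 4: declare b=(read a)=92 at depth 1
Visible at query point: a=92 b=92 c=25

Answer: 25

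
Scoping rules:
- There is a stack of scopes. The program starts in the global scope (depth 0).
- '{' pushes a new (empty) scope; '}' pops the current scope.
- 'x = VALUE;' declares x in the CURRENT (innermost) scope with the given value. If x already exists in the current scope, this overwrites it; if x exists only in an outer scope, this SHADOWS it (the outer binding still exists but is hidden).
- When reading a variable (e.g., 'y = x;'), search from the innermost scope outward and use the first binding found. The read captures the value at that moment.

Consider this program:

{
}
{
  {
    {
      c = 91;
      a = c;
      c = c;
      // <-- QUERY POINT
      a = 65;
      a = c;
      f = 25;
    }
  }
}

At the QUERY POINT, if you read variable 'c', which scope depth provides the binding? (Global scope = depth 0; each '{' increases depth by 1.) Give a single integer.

Answer: 3

Derivation:
Step 1: enter scope (depth=1)
Step 2: exit scope (depth=0)
Step 3: enter scope (depth=1)
Step 4: enter scope (depth=2)
Step 5: enter scope (depth=3)
Step 6: declare c=91 at depth 3
Step 7: declare a=(read c)=91 at depth 3
Step 8: declare c=(read c)=91 at depth 3
Visible at query point: a=91 c=91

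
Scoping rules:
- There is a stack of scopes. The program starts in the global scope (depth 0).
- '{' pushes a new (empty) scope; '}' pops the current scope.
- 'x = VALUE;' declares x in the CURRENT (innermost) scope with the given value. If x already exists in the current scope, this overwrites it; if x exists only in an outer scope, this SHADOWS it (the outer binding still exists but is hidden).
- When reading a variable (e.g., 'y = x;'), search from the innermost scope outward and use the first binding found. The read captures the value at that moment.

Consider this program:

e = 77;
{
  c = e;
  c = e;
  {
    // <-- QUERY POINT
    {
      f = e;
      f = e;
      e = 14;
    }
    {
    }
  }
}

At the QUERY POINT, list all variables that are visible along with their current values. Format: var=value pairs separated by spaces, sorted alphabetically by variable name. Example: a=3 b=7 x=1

Answer: c=77 e=77

Derivation:
Step 1: declare e=77 at depth 0
Step 2: enter scope (depth=1)
Step 3: declare c=(read e)=77 at depth 1
Step 4: declare c=(read e)=77 at depth 1
Step 5: enter scope (depth=2)
Visible at query point: c=77 e=77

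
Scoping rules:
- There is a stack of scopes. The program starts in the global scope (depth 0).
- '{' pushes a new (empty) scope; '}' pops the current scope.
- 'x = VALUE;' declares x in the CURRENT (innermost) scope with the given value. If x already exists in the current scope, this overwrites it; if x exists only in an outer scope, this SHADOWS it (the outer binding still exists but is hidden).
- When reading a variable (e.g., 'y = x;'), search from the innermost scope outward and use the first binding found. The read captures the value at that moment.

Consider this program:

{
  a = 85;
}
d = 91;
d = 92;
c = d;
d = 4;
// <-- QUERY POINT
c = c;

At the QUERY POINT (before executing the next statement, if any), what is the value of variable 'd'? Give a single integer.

Answer: 4

Derivation:
Step 1: enter scope (depth=1)
Step 2: declare a=85 at depth 1
Step 3: exit scope (depth=0)
Step 4: declare d=91 at depth 0
Step 5: declare d=92 at depth 0
Step 6: declare c=(read d)=92 at depth 0
Step 7: declare d=4 at depth 0
Visible at query point: c=92 d=4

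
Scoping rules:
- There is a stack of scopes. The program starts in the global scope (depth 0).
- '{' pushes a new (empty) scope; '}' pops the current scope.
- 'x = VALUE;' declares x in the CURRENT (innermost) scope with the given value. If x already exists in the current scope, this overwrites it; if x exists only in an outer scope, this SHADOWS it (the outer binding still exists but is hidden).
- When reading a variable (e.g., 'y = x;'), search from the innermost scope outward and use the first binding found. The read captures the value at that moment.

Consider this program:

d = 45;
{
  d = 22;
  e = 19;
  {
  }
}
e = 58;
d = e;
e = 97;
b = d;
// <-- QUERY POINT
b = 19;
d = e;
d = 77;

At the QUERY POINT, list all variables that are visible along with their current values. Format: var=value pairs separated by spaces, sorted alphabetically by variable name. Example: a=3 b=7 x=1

Step 1: declare d=45 at depth 0
Step 2: enter scope (depth=1)
Step 3: declare d=22 at depth 1
Step 4: declare e=19 at depth 1
Step 5: enter scope (depth=2)
Step 6: exit scope (depth=1)
Step 7: exit scope (depth=0)
Step 8: declare e=58 at depth 0
Step 9: declare d=(read e)=58 at depth 0
Step 10: declare e=97 at depth 0
Step 11: declare b=(read d)=58 at depth 0
Visible at query point: b=58 d=58 e=97

Answer: b=58 d=58 e=97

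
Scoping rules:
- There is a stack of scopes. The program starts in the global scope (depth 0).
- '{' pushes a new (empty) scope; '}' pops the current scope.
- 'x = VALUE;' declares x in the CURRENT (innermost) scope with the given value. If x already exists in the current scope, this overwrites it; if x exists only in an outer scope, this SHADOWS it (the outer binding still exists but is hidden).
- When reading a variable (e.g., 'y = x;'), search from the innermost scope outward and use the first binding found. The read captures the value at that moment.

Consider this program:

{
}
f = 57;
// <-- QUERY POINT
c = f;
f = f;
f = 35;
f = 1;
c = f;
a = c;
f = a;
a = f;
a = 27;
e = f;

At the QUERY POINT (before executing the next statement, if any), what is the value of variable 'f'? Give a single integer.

Step 1: enter scope (depth=1)
Step 2: exit scope (depth=0)
Step 3: declare f=57 at depth 0
Visible at query point: f=57

Answer: 57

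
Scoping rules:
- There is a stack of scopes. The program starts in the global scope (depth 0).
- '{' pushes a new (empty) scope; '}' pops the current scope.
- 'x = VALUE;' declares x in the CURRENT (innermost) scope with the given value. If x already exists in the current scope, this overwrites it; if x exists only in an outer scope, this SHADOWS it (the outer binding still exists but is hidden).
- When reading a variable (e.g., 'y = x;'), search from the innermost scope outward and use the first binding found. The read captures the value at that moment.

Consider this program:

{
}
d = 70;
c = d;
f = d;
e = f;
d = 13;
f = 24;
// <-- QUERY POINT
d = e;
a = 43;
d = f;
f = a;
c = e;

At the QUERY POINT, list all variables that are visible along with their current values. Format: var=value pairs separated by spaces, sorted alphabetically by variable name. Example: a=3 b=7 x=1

Step 1: enter scope (depth=1)
Step 2: exit scope (depth=0)
Step 3: declare d=70 at depth 0
Step 4: declare c=(read d)=70 at depth 0
Step 5: declare f=(read d)=70 at depth 0
Step 6: declare e=(read f)=70 at depth 0
Step 7: declare d=13 at depth 0
Step 8: declare f=24 at depth 0
Visible at query point: c=70 d=13 e=70 f=24

Answer: c=70 d=13 e=70 f=24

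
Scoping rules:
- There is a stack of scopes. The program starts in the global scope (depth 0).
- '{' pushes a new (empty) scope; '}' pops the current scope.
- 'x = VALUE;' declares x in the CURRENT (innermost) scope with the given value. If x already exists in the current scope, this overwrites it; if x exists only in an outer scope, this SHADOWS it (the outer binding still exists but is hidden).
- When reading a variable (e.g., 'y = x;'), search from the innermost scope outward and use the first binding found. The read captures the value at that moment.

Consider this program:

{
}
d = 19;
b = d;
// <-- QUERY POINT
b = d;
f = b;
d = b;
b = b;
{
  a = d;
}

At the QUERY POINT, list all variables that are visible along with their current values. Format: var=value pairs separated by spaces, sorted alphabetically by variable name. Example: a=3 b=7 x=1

Answer: b=19 d=19

Derivation:
Step 1: enter scope (depth=1)
Step 2: exit scope (depth=0)
Step 3: declare d=19 at depth 0
Step 4: declare b=(read d)=19 at depth 0
Visible at query point: b=19 d=19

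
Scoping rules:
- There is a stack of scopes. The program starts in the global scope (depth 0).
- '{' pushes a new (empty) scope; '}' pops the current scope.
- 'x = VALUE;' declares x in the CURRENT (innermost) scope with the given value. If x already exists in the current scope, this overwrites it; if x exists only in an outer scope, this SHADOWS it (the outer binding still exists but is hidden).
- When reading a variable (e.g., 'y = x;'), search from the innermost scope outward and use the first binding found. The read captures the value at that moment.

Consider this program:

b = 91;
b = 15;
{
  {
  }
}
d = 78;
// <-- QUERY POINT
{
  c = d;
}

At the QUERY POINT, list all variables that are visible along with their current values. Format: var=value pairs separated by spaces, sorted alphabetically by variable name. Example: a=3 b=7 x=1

Step 1: declare b=91 at depth 0
Step 2: declare b=15 at depth 0
Step 3: enter scope (depth=1)
Step 4: enter scope (depth=2)
Step 5: exit scope (depth=1)
Step 6: exit scope (depth=0)
Step 7: declare d=78 at depth 0
Visible at query point: b=15 d=78

Answer: b=15 d=78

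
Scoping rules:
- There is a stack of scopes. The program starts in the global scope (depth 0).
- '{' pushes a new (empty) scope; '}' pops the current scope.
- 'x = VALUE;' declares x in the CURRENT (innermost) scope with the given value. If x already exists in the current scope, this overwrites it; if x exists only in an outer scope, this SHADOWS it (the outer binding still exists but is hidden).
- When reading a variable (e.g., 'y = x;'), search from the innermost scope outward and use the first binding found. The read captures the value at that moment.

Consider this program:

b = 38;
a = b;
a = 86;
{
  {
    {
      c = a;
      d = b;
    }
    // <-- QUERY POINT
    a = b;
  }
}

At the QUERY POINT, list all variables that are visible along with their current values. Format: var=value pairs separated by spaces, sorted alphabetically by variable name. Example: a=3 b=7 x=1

Step 1: declare b=38 at depth 0
Step 2: declare a=(read b)=38 at depth 0
Step 3: declare a=86 at depth 0
Step 4: enter scope (depth=1)
Step 5: enter scope (depth=2)
Step 6: enter scope (depth=3)
Step 7: declare c=(read a)=86 at depth 3
Step 8: declare d=(read b)=38 at depth 3
Step 9: exit scope (depth=2)
Visible at query point: a=86 b=38

Answer: a=86 b=38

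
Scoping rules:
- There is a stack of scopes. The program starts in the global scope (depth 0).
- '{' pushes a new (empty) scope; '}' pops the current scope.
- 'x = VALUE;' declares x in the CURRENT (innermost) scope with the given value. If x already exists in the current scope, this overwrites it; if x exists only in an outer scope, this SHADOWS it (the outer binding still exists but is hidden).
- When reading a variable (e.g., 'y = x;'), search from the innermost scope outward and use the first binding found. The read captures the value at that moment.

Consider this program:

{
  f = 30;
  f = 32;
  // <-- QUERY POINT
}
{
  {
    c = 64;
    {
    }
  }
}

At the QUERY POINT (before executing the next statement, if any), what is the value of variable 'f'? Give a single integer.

Step 1: enter scope (depth=1)
Step 2: declare f=30 at depth 1
Step 3: declare f=32 at depth 1
Visible at query point: f=32

Answer: 32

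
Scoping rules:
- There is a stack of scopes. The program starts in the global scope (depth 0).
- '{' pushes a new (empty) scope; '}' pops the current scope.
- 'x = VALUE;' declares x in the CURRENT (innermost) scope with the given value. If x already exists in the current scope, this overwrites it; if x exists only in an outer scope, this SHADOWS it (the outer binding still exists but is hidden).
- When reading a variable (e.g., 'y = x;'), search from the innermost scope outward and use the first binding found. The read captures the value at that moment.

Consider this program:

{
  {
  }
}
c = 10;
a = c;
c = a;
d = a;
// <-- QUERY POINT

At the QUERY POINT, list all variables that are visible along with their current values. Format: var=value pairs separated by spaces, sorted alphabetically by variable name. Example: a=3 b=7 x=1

Answer: a=10 c=10 d=10

Derivation:
Step 1: enter scope (depth=1)
Step 2: enter scope (depth=2)
Step 3: exit scope (depth=1)
Step 4: exit scope (depth=0)
Step 5: declare c=10 at depth 0
Step 6: declare a=(read c)=10 at depth 0
Step 7: declare c=(read a)=10 at depth 0
Step 8: declare d=(read a)=10 at depth 0
Visible at query point: a=10 c=10 d=10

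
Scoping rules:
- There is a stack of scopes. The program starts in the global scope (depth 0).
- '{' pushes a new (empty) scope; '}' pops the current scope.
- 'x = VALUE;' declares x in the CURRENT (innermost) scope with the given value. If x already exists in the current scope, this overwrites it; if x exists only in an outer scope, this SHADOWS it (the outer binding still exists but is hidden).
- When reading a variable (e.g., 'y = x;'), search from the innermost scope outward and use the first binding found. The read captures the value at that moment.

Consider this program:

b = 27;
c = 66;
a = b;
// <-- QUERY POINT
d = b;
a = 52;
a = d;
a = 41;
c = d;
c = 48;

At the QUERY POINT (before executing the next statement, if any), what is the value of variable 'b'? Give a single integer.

Step 1: declare b=27 at depth 0
Step 2: declare c=66 at depth 0
Step 3: declare a=(read b)=27 at depth 0
Visible at query point: a=27 b=27 c=66

Answer: 27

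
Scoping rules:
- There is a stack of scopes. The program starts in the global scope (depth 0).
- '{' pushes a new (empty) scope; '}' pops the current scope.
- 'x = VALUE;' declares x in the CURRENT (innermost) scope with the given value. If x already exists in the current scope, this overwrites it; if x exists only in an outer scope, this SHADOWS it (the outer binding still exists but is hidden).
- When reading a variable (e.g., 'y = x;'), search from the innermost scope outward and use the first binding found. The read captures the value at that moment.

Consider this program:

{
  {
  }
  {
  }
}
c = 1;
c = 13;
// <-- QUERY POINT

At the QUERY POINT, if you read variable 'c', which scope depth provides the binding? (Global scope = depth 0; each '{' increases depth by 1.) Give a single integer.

Answer: 0

Derivation:
Step 1: enter scope (depth=1)
Step 2: enter scope (depth=2)
Step 3: exit scope (depth=1)
Step 4: enter scope (depth=2)
Step 5: exit scope (depth=1)
Step 6: exit scope (depth=0)
Step 7: declare c=1 at depth 0
Step 8: declare c=13 at depth 0
Visible at query point: c=13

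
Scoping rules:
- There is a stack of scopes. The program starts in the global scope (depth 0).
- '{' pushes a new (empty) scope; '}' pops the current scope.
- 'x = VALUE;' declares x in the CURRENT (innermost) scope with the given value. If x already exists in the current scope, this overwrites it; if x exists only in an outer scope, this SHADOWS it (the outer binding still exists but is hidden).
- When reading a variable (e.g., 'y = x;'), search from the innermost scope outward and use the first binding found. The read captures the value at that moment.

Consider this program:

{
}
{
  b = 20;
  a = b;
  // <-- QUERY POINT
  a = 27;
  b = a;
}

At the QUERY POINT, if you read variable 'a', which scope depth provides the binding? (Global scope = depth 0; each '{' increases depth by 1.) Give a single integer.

Answer: 1

Derivation:
Step 1: enter scope (depth=1)
Step 2: exit scope (depth=0)
Step 3: enter scope (depth=1)
Step 4: declare b=20 at depth 1
Step 5: declare a=(read b)=20 at depth 1
Visible at query point: a=20 b=20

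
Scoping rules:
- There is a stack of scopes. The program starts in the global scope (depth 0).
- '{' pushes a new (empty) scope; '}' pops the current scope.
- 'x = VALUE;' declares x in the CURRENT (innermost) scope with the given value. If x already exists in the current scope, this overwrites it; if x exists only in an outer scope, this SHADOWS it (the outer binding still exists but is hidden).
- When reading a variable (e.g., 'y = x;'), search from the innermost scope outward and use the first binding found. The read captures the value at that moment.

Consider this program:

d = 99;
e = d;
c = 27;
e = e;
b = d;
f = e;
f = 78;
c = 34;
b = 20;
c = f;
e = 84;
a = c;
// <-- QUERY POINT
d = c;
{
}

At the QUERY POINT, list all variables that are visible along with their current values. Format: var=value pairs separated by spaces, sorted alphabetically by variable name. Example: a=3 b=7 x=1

Step 1: declare d=99 at depth 0
Step 2: declare e=(read d)=99 at depth 0
Step 3: declare c=27 at depth 0
Step 4: declare e=(read e)=99 at depth 0
Step 5: declare b=(read d)=99 at depth 0
Step 6: declare f=(read e)=99 at depth 0
Step 7: declare f=78 at depth 0
Step 8: declare c=34 at depth 0
Step 9: declare b=20 at depth 0
Step 10: declare c=(read f)=78 at depth 0
Step 11: declare e=84 at depth 0
Step 12: declare a=(read c)=78 at depth 0
Visible at query point: a=78 b=20 c=78 d=99 e=84 f=78

Answer: a=78 b=20 c=78 d=99 e=84 f=78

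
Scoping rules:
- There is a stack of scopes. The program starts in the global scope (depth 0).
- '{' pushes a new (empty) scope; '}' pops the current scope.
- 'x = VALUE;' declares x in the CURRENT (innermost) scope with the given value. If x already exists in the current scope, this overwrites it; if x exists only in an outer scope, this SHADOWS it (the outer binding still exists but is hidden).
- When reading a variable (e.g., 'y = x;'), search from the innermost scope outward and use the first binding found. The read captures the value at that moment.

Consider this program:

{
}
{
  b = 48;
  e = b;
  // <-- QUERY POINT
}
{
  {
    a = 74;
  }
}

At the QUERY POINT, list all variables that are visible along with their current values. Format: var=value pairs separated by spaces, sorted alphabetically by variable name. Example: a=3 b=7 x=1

Answer: b=48 e=48

Derivation:
Step 1: enter scope (depth=1)
Step 2: exit scope (depth=0)
Step 3: enter scope (depth=1)
Step 4: declare b=48 at depth 1
Step 5: declare e=(read b)=48 at depth 1
Visible at query point: b=48 e=48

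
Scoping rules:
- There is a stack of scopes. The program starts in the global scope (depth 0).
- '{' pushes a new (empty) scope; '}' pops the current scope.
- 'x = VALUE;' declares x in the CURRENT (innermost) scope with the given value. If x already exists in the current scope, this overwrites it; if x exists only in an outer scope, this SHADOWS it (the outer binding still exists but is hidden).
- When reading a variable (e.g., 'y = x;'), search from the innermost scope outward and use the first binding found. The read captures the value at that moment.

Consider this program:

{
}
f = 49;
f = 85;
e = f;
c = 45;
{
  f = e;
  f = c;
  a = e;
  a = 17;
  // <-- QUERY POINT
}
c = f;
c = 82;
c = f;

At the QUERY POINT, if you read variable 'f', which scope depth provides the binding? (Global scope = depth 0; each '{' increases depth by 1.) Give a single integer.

Answer: 1

Derivation:
Step 1: enter scope (depth=1)
Step 2: exit scope (depth=0)
Step 3: declare f=49 at depth 0
Step 4: declare f=85 at depth 0
Step 5: declare e=(read f)=85 at depth 0
Step 6: declare c=45 at depth 0
Step 7: enter scope (depth=1)
Step 8: declare f=(read e)=85 at depth 1
Step 9: declare f=(read c)=45 at depth 1
Step 10: declare a=(read e)=85 at depth 1
Step 11: declare a=17 at depth 1
Visible at query point: a=17 c=45 e=85 f=45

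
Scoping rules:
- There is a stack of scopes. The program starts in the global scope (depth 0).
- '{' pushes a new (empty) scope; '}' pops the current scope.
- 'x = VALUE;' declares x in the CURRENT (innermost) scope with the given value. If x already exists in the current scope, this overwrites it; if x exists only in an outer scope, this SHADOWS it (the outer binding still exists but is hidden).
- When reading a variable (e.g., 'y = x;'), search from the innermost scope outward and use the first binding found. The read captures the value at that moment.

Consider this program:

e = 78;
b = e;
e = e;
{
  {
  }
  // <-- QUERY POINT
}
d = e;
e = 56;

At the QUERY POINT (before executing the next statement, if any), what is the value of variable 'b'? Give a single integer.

Step 1: declare e=78 at depth 0
Step 2: declare b=(read e)=78 at depth 0
Step 3: declare e=(read e)=78 at depth 0
Step 4: enter scope (depth=1)
Step 5: enter scope (depth=2)
Step 6: exit scope (depth=1)
Visible at query point: b=78 e=78

Answer: 78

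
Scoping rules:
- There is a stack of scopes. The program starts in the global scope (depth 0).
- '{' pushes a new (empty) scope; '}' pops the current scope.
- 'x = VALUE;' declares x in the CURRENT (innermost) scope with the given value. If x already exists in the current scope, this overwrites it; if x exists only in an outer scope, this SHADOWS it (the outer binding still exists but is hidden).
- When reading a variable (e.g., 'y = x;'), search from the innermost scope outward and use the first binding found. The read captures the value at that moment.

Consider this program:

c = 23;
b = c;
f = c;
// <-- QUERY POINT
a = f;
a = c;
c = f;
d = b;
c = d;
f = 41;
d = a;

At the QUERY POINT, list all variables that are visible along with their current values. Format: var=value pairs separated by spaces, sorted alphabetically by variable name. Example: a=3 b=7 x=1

Step 1: declare c=23 at depth 0
Step 2: declare b=(read c)=23 at depth 0
Step 3: declare f=(read c)=23 at depth 0
Visible at query point: b=23 c=23 f=23

Answer: b=23 c=23 f=23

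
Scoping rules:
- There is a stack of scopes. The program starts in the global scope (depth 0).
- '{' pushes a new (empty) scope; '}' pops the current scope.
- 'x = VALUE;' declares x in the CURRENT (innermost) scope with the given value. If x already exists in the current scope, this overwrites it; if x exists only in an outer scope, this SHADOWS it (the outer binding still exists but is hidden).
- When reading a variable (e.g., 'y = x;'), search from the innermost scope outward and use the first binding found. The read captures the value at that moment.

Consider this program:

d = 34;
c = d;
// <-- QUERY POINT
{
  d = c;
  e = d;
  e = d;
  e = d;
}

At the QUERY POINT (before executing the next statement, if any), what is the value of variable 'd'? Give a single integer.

Step 1: declare d=34 at depth 0
Step 2: declare c=(read d)=34 at depth 0
Visible at query point: c=34 d=34

Answer: 34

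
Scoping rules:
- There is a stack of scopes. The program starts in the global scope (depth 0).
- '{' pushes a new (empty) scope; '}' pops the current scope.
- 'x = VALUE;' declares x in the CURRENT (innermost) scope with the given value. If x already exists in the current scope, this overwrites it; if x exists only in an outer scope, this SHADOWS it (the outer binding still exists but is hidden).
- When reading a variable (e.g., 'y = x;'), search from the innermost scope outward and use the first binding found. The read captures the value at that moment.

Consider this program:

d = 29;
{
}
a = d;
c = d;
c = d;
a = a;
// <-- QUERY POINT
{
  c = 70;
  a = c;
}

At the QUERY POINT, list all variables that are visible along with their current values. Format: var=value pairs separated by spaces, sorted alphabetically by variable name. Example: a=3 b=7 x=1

Answer: a=29 c=29 d=29

Derivation:
Step 1: declare d=29 at depth 0
Step 2: enter scope (depth=1)
Step 3: exit scope (depth=0)
Step 4: declare a=(read d)=29 at depth 0
Step 5: declare c=(read d)=29 at depth 0
Step 6: declare c=(read d)=29 at depth 0
Step 7: declare a=(read a)=29 at depth 0
Visible at query point: a=29 c=29 d=29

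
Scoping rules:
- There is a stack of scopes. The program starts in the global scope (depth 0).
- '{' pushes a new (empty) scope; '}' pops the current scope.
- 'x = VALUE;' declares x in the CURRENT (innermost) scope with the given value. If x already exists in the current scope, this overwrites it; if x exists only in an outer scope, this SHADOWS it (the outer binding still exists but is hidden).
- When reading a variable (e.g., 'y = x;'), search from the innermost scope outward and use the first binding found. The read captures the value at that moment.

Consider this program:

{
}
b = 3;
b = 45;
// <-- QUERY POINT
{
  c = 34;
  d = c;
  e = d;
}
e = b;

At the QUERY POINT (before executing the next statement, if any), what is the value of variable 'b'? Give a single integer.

Answer: 45

Derivation:
Step 1: enter scope (depth=1)
Step 2: exit scope (depth=0)
Step 3: declare b=3 at depth 0
Step 4: declare b=45 at depth 0
Visible at query point: b=45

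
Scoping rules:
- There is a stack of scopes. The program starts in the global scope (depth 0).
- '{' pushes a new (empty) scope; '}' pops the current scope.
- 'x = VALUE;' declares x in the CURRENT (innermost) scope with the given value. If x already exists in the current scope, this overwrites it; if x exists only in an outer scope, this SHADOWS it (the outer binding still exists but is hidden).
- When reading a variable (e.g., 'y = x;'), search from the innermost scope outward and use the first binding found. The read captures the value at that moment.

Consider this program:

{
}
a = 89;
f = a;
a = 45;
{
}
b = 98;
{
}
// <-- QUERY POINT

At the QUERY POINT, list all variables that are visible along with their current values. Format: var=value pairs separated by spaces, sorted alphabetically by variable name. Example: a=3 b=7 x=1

Answer: a=45 b=98 f=89

Derivation:
Step 1: enter scope (depth=1)
Step 2: exit scope (depth=0)
Step 3: declare a=89 at depth 0
Step 4: declare f=(read a)=89 at depth 0
Step 5: declare a=45 at depth 0
Step 6: enter scope (depth=1)
Step 7: exit scope (depth=0)
Step 8: declare b=98 at depth 0
Step 9: enter scope (depth=1)
Step 10: exit scope (depth=0)
Visible at query point: a=45 b=98 f=89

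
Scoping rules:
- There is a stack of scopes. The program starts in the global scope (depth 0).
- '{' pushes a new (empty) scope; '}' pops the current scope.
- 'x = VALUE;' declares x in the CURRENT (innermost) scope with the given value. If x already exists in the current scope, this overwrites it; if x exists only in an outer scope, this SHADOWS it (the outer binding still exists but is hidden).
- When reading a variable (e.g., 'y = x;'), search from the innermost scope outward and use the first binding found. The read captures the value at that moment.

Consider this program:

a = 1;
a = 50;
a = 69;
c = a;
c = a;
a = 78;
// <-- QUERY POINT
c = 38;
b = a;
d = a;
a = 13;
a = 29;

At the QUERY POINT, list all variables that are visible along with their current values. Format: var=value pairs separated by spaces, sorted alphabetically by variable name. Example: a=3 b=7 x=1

Step 1: declare a=1 at depth 0
Step 2: declare a=50 at depth 0
Step 3: declare a=69 at depth 0
Step 4: declare c=(read a)=69 at depth 0
Step 5: declare c=(read a)=69 at depth 0
Step 6: declare a=78 at depth 0
Visible at query point: a=78 c=69

Answer: a=78 c=69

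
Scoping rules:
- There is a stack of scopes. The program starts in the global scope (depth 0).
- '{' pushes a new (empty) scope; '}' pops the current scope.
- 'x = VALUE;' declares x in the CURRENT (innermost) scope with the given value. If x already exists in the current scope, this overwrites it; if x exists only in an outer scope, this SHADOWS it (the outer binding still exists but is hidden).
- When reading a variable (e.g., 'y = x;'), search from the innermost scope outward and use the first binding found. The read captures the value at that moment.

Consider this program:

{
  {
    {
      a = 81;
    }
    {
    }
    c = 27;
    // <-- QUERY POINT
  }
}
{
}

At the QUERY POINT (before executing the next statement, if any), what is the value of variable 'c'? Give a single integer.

Answer: 27

Derivation:
Step 1: enter scope (depth=1)
Step 2: enter scope (depth=2)
Step 3: enter scope (depth=3)
Step 4: declare a=81 at depth 3
Step 5: exit scope (depth=2)
Step 6: enter scope (depth=3)
Step 7: exit scope (depth=2)
Step 8: declare c=27 at depth 2
Visible at query point: c=27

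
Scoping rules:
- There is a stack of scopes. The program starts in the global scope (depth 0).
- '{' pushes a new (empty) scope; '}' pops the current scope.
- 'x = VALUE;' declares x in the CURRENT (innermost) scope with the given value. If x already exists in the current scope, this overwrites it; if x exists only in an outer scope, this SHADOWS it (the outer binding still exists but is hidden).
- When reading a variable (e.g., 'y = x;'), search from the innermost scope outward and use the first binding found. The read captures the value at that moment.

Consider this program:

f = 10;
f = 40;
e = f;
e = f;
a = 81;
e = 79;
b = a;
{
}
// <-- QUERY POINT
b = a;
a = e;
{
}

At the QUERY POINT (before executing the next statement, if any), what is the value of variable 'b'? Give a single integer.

Answer: 81

Derivation:
Step 1: declare f=10 at depth 0
Step 2: declare f=40 at depth 0
Step 3: declare e=(read f)=40 at depth 0
Step 4: declare e=(read f)=40 at depth 0
Step 5: declare a=81 at depth 0
Step 6: declare e=79 at depth 0
Step 7: declare b=(read a)=81 at depth 0
Step 8: enter scope (depth=1)
Step 9: exit scope (depth=0)
Visible at query point: a=81 b=81 e=79 f=40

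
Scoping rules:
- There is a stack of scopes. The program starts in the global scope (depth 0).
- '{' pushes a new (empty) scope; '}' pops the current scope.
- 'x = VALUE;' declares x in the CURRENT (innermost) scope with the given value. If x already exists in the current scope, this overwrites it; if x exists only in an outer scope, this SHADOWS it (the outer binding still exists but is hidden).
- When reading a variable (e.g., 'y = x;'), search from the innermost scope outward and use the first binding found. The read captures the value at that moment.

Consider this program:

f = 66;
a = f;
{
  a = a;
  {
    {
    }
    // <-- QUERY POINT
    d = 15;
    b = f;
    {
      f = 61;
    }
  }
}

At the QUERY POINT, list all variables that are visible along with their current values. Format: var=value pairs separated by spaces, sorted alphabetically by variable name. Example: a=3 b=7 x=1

Answer: a=66 f=66

Derivation:
Step 1: declare f=66 at depth 0
Step 2: declare a=(read f)=66 at depth 0
Step 3: enter scope (depth=1)
Step 4: declare a=(read a)=66 at depth 1
Step 5: enter scope (depth=2)
Step 6: enter scope (depth=3)
Step 7: exit scope (depth=2)
Visible at query point: a=66 f=66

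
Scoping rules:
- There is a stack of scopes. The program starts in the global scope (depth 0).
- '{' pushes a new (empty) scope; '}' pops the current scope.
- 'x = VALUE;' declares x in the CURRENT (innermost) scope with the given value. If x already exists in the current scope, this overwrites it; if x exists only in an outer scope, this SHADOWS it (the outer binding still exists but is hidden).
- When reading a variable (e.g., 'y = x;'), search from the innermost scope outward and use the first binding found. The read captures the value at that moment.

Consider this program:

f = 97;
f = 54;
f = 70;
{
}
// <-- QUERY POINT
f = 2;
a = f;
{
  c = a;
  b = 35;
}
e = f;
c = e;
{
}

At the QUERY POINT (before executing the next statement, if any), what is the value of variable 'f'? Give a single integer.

Step 1: declare f=97 at depth 0
Step 2: declare f=54 at depth 0
Step 3: declare f=70 at depth 0
Step 4: enter scope (depth=1)
Step 5: exit scope (depth=0)
Visible at query point: f=70

Answer: 70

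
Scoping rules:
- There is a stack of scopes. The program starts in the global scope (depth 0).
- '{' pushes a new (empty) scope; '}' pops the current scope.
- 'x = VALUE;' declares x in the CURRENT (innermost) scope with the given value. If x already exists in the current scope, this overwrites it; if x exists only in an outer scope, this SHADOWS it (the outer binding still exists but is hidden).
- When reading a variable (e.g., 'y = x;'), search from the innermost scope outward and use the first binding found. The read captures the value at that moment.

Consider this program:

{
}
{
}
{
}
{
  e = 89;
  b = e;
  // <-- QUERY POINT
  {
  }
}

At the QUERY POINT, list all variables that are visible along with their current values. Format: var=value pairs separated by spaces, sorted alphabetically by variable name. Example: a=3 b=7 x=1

Step 1: enter scope (depth=1)
Step 2: exit scope (depth=0)
Step 3: enter scope (depth=1)
Step 4: exit scope (depth=0)
Step 5: enter scope (depth=1)
Step 6: exit scope (depth=0)
Step 7: enter scope (depth=1)
Step 8: declare e=89 at depth 1
Step 9: declare b=(read e)=89 at depth 1
Visible at query point: b=89 e=89

Answer: b=89 e=89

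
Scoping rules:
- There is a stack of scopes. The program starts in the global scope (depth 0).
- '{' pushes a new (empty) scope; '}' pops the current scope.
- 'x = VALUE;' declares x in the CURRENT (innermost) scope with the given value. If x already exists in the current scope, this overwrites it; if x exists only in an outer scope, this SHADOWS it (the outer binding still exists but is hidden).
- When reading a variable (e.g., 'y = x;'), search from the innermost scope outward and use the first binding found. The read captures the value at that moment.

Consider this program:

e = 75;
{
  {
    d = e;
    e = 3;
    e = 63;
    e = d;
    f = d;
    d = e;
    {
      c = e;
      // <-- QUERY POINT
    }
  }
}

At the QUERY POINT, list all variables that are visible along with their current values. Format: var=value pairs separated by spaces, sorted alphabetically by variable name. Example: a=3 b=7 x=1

Answer: c=75 d=75 e=75 f=75

Derivation:
Step 1: declare e=75 at depth 0
Step 2: enter scope (depth=1)
Step 3: enter scope (depth=2)
Step 4: declare d=(read e)=75 at depth 2
Step 5: declare e=3 at depth 2
Step 6: declare e=63 at depth 2
Step 7: declare e=(read d)=75 at depth 2
Step 8: declare f=(read d)=75 at depth 2
Step 9: declare d=(read e)=75 at depth 2
Step 10: enter scope (depth=3)
Step 11: declare c=(read e)=75 at depth 3
Visible at query point: c=75 d=75 e=75 f=75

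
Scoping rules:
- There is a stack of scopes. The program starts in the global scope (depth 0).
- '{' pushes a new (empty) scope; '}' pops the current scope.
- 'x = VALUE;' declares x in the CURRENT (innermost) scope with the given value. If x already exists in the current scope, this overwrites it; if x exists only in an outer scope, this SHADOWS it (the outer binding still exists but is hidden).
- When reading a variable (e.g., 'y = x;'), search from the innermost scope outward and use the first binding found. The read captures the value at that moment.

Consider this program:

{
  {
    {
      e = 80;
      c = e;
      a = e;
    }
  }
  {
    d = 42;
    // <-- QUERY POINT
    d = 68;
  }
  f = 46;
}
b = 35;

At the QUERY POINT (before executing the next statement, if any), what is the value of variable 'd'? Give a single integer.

Answer: 42

Derivation:
Step 1: enter scope (depth=1)
Step 2: enter scope (depth=2)
Step 3: enter scope (depth=3)
Step 4: declare e=80 at depth 3
Step 5: declare c=(read e)=80 at depth 3
Step 6: declare a=(read e)=80 at depth 3
Step 7: exit scope (depth=2)
Step 8: exit scope (depth=1)
Step 9: enter scope (depth=2)
Step 10: declare d=42 at depth 2
Visible at query point: d=42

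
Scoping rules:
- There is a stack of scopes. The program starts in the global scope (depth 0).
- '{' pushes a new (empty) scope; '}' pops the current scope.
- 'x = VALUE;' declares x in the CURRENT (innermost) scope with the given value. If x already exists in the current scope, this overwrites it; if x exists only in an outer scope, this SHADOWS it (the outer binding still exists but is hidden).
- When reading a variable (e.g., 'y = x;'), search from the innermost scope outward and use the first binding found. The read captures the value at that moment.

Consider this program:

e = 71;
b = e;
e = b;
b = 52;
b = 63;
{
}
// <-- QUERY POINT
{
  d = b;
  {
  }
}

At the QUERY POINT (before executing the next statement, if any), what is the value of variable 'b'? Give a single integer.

Answer: 63

Derivation:
Step 1: declare e=71 at depth 0
Step 2: declare b=(read e)=71 at depth 0
Step 3: declare e=(read b)=71 at depth 0
Step 4: declare b=52 at depth 0
Step 5: declare b=63 at depth 0
Step 6: enter scope (depth=1)
Step 7: exit scope (depth=0)
Visible at query point: b=63 e=71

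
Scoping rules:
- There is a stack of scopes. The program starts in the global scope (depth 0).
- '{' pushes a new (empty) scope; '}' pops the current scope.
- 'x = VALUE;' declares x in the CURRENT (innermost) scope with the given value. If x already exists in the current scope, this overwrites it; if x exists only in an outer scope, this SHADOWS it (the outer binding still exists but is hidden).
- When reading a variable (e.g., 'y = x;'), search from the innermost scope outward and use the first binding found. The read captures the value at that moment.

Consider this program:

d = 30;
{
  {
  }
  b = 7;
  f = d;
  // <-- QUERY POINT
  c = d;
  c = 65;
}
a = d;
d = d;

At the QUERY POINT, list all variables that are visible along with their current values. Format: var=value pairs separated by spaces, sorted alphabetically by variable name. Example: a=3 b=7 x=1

Step 1: declare d=30 at depth 0
Step 2: enter scope (depth=1)
Step 3: enter scope (depth=2)
Step 4: exit scope (depth=1)
Step 5: declare b=7 at depth 1
Step 6: declare f=(read d)=30 at depth 1
Visible at query point: b=7 d=30 f=30

Answer: b=7 d=30 f=30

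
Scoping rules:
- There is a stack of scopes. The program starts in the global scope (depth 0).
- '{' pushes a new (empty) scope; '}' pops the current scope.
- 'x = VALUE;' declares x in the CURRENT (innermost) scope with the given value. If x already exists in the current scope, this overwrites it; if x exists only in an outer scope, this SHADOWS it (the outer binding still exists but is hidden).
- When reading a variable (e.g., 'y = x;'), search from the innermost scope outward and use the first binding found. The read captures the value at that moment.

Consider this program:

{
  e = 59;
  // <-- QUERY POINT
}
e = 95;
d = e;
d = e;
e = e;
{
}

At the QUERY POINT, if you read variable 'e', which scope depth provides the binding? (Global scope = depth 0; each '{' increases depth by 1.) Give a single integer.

Step 1: enter scope (depth=1)
Step 2: declare e=59 at depth 1
Visible at query point: e=59

Answer: 1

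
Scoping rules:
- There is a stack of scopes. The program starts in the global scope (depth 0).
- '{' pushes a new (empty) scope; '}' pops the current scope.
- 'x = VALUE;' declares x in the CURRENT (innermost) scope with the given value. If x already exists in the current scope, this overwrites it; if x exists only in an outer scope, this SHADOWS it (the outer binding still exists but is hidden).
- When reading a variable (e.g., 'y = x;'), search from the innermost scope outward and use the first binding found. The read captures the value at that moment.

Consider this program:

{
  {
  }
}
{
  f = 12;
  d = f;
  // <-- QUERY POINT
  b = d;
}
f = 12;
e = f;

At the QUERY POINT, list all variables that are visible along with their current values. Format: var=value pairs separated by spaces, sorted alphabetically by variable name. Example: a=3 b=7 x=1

Answer: d=12 f=12

Derivation:
Step 1: enter scope (depth=1)
Step 2: enter scope (depth=2)
Step 3: exit scope (depth=1)
Step 4: exit scope (depth=0)
Step 5: enter scope (depth=1)
Step 6: declare f=12 at depth 1
Step 7: declare d=(read f)=12 at depth 1
Visible at query point: d=12 f=12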